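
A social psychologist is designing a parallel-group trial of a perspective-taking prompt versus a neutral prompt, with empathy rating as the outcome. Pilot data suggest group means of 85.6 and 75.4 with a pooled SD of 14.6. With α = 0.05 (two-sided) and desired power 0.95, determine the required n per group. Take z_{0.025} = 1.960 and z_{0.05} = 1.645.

Cohen's d = |M₁ − M₂| / SD_pooled = |85.6 − 75.4| / 14.6 = 10.2 / 14.6 = 0.699.
For two independent groups with equal n: n = 2·((z_{α/2} + z_β) / d)².
z_{α/2} + z_β = 1.960 + 1.645 = 3.605.
n = 2 × (3.605 / 0.699)² = 2 × 5.157² = 2 × 26.60 = 53.2.
Round up to the next whole participant.

n = 54 per group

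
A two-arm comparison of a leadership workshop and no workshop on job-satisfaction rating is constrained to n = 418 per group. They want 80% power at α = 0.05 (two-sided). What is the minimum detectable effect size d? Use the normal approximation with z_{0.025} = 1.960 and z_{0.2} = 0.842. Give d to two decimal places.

For two independent groups of n = 418 each: d_min = (z_{α/2} + z_β)·√(2/n).
z-sum = 1.960 + 0.842 = 2.802.
d_min = 2.802 × √(2/418) = 2.802 × 0.0692 = 0.194.

d_min ≈ 0.19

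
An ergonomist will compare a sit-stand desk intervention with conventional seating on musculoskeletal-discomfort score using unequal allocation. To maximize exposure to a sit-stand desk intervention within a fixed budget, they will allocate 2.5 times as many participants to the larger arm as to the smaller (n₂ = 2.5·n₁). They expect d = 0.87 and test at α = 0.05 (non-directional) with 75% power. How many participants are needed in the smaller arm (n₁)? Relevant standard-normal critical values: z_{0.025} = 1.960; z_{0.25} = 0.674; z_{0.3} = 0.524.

n₁ = 13

With allocation ratio k = n₂/n₁ = 2.5, Var(x̄₁−x̄₂) = σ²(1/n₁ + 1/(k·n₁)) = σ²·(k+1)/(k·n₁).
So n₁ = (1 + 1/k)·((z_{α/2} + z_β)/d)² = 1.400 × (2.634/0.87)².
n₁ = 1.400 × 9.17 = 12.8.
Round up: n₁ = 13, giving n₂ = ⌈2.5 × 13⌉ = ⌈32.5⌉ = 33.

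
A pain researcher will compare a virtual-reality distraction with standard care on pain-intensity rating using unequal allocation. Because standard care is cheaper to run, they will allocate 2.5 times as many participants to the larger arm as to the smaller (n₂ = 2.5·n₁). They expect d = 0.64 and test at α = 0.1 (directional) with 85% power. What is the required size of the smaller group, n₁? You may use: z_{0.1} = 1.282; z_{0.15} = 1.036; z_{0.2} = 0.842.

n₁ = 19

With allocation ratio k = n₂/n₁ = 2.5, Var(x̄₁−x̄₂) = σ²(1/n₁ + 1/(k·n₁)) = σ²·(k+1)/(k·n₁).
So n₁ = (1 + 1/k)·((z_{α} + z_β)/d)² = 1.400 × (2.318/0.64)².
n₁ = 1.400 × 13.12 = 18.4.
Round up: n₁ = 19, giving n₂ = ⌈2.5 × 19⌉ = ⌈47.5⌉ = 48.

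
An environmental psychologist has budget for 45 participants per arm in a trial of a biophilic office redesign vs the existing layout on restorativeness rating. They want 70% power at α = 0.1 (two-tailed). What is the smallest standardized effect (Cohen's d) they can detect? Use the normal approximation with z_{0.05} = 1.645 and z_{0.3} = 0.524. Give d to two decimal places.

For two independent groups of n = 45 each: d_min = (z_{α/2} + z_β)·√(2/n).
z-sum = 1.645 + 0.524 = 2.169.
d_min = 2.169 × √(2/45) = 2.169 × 0.2108 = 0.457.

d_min ≈ 0.46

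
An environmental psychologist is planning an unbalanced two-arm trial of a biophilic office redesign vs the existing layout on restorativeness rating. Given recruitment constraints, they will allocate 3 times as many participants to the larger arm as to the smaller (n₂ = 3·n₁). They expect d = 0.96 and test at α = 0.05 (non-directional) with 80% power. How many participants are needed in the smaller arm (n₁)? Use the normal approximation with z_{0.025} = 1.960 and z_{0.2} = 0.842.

n₁ = 12

With allocation ratio k = n₂/n₁ = 3, Var(x̄₁−x̄₂) = σ²(1/n₁ + 1/(k·n₁)) = σ²·(k+1)/(k·n₁).
So n₁ = (1 + 1/k)·((z_{α/2} + z_β)/d)² = 1.333 × (2.802/0.96)².
n₁ = 1.333 × 8.52 = 11.4.
Round up: n₁ = 12, giving n₂ = 3 × 12 = 36.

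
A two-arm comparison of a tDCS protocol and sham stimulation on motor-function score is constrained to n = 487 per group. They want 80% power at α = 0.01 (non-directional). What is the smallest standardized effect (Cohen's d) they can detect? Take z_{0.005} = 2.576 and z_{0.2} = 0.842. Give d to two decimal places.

d_min ≈ 0.22

For two independent groups of n = 487 each: d_min = (z_{α/2} + z_β)·√(2/n).
z-sum = 2.576 + 0.842 = 3.418.
d_min = 3.418 × √(2/487) = 3.418 × 0.0641 = 0.219.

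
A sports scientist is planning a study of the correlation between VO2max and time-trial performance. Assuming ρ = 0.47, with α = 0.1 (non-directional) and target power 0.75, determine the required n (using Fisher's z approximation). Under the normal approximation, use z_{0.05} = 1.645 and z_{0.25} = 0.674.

Fisher's z: C = ½·ln((1+r)/(1−r)) = ½·ln(2.7736) = 0.5101.
n = ((z_{α/2} + z_β)/C)² + 3.
(1.645 + 0.674) / 0.5101 = 2.319 / 0.5101 = 4.546.
n = 4.546² + 3 = 20.67 + 3 = 23.7.
Round up.

n = 24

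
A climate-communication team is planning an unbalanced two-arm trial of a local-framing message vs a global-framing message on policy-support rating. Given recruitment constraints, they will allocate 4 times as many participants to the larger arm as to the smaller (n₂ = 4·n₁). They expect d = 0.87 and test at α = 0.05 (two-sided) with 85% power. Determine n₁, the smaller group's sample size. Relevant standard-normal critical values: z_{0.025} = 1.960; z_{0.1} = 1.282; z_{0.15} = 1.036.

n₁ = 15

With allocation ratio k = n₂/n₁ = 4, Var(x̄₁−x̄₂) = σ²(1/n₁ + 1/(k·n₁)) = σ²·(k+1)/(k·n₁).
So n₁ = (1 + 1/k)·((z_{α/2} + z_β)/d)² = 1.250 × (2.996/0.87)².
n₁ = 1.250 × 11.86 = 14.8.
Round up: n₁ = 15, giving n₂ = 4 × 15 = 60.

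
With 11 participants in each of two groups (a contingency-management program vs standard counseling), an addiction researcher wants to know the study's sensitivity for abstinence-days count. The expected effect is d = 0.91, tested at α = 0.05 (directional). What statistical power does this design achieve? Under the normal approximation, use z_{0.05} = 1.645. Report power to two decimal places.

power ≈ 0.69

For two equal groups, power = Φ(d·√(n/2) − z_{α}).
d·√(n/2) = 0.91 × √(11/2) = 0.91 × 2.345 = 2.134.
z_β = 2.134 − 1.645 = 0.489.
Power = Φ(0.489) = 0.688.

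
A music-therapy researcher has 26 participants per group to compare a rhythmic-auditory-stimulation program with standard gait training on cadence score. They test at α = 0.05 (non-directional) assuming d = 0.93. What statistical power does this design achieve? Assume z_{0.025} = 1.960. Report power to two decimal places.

power ≈ 0.92

For two equal groups, power = Φ(d·√(n/2) − z_{α/2}).
d·√(n/2) = 0.93 × √(26/2) = 0.93 × 3.606 = 3.353.
z_β = 3.353 − 1.960 = 1.393.
Power = Φ(1.393) = 0.918.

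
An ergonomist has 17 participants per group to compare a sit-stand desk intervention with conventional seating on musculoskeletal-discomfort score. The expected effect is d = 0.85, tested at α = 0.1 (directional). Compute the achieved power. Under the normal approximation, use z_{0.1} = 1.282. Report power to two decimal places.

For two equal groups, power = Φ(d·√(n/2) − z_{α}).
d·√(n/2) = 0.85 × √(17/2) = 0.85 × 2.915 = 2.478.
z_β = 2.478 − 1.282 = 1.196.
Power = Φ(1.196) = 0.884.

power ≈ 0.88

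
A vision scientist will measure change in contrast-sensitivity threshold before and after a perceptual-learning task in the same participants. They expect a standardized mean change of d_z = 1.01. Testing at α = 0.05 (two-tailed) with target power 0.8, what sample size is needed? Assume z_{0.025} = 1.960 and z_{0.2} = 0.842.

n = 8 pairs

For a paired (one-sample on differences) test: n = ((z_{α/2} + z_β) / d)².
z_{α/2} + z_β = 1.960 + 0.842 = 2.802.
n = (2.802 / 1.01)² = 2.774² = 7.70.
Round up.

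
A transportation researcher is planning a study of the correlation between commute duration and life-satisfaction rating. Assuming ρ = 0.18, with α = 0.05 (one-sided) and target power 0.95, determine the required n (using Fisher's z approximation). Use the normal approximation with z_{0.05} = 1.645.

Fisher's z: C = ½·ln((1+r)/(1−r)) = ½·ln(1.4390) = 0.1820.
n = ((z_{α} + z_β)/C)² + 3.
(1.645 + 1.645) / 0.1820 = 3.290 / 0.1820 = 18.077.
n = 18.077² + 3 = 326.78 + 3 = 329.8.
Round up.

n = 330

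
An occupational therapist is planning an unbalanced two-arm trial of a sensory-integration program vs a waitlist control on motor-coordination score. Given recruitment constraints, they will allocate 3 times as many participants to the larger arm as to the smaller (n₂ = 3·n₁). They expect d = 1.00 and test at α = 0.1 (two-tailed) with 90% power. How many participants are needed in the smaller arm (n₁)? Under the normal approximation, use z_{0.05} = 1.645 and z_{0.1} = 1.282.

n₁ = 12

With allocation ratio k = n₂/n₁ = 3, Var(x̄₁−x̄₂) = σ²(1/n₁ + 1/(k·n₁)) = σ²·(k+1)/(k·n₁).
So n₁ = (1 + 1/k)·((z_{α/2} + z_β)/d)² = 1.333 × (2.927/1.00)².
n₁ = 1.333 × 8.57 = 11.4.
Round up: n₁ = 12, giving n₂ = 3 × 12 = 36.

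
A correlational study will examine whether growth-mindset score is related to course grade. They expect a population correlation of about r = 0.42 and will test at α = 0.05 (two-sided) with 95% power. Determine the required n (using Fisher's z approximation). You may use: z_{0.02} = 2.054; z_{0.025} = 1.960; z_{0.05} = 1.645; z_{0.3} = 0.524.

n = 68

Fisher's z: C = ½·ln((1+r)/(1−r)) = ½·ln(2.4483) = 0.4477.
n = ((z_{α/2} + z_β)/C)² + 3.
(1.960 + 1.645) / 0.4477 = 3.605 / 0.4477 = 8.052.
n = 8.052² + 3 = 64.84 + 3 = 67.8.
Round up.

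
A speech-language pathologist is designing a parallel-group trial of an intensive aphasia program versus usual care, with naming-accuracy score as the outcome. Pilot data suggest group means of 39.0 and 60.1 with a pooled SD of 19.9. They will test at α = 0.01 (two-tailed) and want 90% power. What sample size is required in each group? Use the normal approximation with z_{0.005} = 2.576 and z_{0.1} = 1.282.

Cohen's d = |M₁ − M₂| / SD_pooled = |39.0 − 60.1| / 19.9 = 21.1 / 19.9 = 1.060.
For two independent groups with equal n: n = 2·((z_{α/2} + z_β) / d)².
z_{α/2} + z_β = 2.576 + 1.282 = 3.858.
n = 2 × (3.858 / 1.060)² = 2 × 3.640² = 2 × 13.25 = 26.5.
Round up to the next whole participant.

n = 27 per group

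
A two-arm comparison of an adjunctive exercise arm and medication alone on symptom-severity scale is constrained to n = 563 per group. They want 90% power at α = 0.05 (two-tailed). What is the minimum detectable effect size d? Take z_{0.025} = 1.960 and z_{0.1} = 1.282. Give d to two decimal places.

For two independent groups of n = 563 each: d_min = (z_{α/2} + z_β)·√(2/n).
z-sum = 1.960 + 1.282 = 3.242.
d_min = 3.242 × √(2/563) = 3.242 × 0.0596 = 0.193.

d_min ≈ 0.19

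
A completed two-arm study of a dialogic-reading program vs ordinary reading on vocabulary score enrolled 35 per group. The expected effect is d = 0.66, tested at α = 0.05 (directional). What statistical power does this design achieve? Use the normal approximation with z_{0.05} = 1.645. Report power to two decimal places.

For two equal groups, power = Φ(d·√(n/2) − z_{α}).
d·√(n/2) = 0.66 × √(35/2) = 0.66 × 4.183 = 2.761.
z_β = 2.761 − 1.645 = 1.116.
Power = Φ(1.116) = 0.868.

power ≈ 0.87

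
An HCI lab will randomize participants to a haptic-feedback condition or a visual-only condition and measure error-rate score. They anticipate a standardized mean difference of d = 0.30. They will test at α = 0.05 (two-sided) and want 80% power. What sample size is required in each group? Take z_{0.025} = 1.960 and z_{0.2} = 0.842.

For two independent groups with equal n: n = 2·((z_{α/2} + z_β) / d)².
z_{α/2} + z_β = 1.960 + 0.842 = 2.802.
n = 2 × (2.802 / 0.30)² = 2 × 9.340² = 2 × 87.24 = 174.5.
Round up to the next whole participant.

n = 175 per group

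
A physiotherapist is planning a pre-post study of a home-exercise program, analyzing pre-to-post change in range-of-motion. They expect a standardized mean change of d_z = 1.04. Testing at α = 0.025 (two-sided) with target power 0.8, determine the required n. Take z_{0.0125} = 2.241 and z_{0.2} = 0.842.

n = 9 pairs

For a paired (one-sample on differences) test: n = ((z_{α/2} + z_β) / d)².
z_{α/2} + z_β = 2.241 + 0.842 = 3.083.
n = (3.083 / 1.04)² = 2.964² = 8.79.
Round up.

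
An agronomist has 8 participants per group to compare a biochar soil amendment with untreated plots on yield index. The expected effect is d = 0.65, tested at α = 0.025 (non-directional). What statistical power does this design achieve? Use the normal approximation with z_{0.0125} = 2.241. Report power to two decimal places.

power ≈ 0.17

For two equal groups, power = Φ(d·√(n/2) − z_{α/2}).
d·√(n/2) = 0.65 × √(8/2) = 0.65 × 2.000 = 1.300.
z_β = 1.300 − 2.241 = -0.941.
Power = Φ(-0.941) = 0.173.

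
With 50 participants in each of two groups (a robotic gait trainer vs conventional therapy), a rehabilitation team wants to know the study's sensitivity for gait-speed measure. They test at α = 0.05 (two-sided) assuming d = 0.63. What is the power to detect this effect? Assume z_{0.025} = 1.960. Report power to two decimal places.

For two equal groups, power = Φ(d·√(n/2) − z_{α/2}).
d·√(n/2) = 0.63 × √(50/2) = 0.63 × 5.000 = 3.150.
z_β = 3.150 − 1.960 = 1.190.
Power = Φ(1.190) = 0.883.

power ≈ 0.88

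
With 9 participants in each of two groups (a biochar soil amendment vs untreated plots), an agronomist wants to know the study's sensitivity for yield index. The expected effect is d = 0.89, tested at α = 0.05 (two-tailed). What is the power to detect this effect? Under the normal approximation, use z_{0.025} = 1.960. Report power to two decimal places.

power ≈ 0.47

For two equal groups, power = Φ(d·√(n/2) − z_{α/2}).
d·√(n/2) = 0.89 × √(9/2) = 0.89 × 2.121 = 1.888.
z_β = 1.888 − 1.960 = -0.072.
Power = Φ(-0.072) = 0.471.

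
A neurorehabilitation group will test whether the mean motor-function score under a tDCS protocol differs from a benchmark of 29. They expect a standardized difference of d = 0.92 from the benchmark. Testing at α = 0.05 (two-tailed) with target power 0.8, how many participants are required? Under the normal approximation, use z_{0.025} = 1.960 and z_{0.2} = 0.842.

For a one-sample test: n = ((z_{α/2} + z_β) / d)².
z_{α/2} + z_β = 1.960 + 0.842 = 2.802.
n = (2.802 / 0.92)² = 3.046² = 9.28.
Round up.

n = 10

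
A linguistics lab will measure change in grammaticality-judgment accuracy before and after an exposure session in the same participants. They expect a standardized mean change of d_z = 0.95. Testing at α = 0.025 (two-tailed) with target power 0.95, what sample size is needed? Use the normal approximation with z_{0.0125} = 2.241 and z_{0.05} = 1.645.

n = 17 pairs

For a paired (one-sample on differences) test: n = ((z_{α/2} + z_β) / d)².
z_{α/2} + z_β = 2.241 + 1.645 = 3.886.
n = (3.886 / 0.95)² = 4.091² = 16.73.
Round up.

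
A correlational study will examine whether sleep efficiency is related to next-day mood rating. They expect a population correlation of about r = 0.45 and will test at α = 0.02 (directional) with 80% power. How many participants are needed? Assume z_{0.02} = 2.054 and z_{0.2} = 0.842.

n = 39

Fisher's z: C = ½·ln((1+r)/(1−r)) = ½·ln(2.6364) = 0.4847.
n = ((z_{α} + z_β)/C)² + 3.
(2.054 + 0.842) / 0.4847 = 2.896 / 0.4847 = 5.975.
n = 5.975² + 3 = 35.70 + 3 = 38.7.
Round up.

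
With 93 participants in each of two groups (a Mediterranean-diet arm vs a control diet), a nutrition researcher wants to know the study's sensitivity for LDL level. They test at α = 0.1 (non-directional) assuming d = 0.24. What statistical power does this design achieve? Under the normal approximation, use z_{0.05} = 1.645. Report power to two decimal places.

For two equal groups, power = Φ(d·√(n/2) − z_{α/2}).
d·√(n/2) = 0.24 × √(93/2) = 0.24 × 6.819 = 1.637.
z_β = 1.637 − 1.645 = -0.008.
Power = Φ(-0.008) = 0.497.

power ≈ 0.50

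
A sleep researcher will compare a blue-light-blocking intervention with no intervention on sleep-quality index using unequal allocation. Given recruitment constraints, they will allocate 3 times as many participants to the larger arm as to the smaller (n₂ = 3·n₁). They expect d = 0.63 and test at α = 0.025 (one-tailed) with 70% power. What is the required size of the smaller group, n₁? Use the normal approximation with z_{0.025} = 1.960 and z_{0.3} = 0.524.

n₁ = 21

With allocation ratio k = n₂/n₁ = 3, Var(x̄₁−x̄₂) = σ²(1/n₁ + 1/(k·n₁)) = σ²·(k+1)/(k·n₁).
So n₁ = (1 + 1/k)·((z_{α} + z_β)/d)² = 1.333 × (2.484/0.63)².
n₁ = 1.333 × 15.55 = 20.7.
Round up: n₁ = 21, giving n₂ = 3 × 21 = 63.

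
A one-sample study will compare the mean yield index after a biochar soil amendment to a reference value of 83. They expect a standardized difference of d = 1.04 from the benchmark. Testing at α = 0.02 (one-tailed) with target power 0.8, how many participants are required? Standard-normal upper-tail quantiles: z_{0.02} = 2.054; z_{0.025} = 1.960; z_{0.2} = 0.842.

For a one-sample test: n = ((z_{α} + z_β) / d)².
z_{α} + z_β = 2.054 + 0.842 = 2.896.
n = (2.896 / 1.04)² = 2.785² = 7.75.
Round up.

n = 8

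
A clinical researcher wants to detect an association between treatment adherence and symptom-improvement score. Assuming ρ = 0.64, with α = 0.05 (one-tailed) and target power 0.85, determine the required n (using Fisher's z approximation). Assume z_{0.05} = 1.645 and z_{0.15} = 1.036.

n = 16

Fisher's z: C = ½·ln((1+r)/(1−r)) = ½·ln(4.5556) = 0.7582.
n = ((z_{α} + z_β)/C)² + 3.
(1.645 + 1.036) / 0.7582 = 2.681 / 0.7582 = 3.536.
n = 3.536² + 3 = 12.50 + 3 = 15.5.
Round up.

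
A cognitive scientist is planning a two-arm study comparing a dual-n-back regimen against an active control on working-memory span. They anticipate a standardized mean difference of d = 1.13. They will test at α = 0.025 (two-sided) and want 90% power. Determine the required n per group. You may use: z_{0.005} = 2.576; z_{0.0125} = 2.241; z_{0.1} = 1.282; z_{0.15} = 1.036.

n = 20 per group

For two independent groups with equal n: n = 2·((z_{α/2} + z_β) / d)².
z_{α/2} + z_β = 2.241 + 1.282 = 3.523.
n = 2 × (3.523 / 1.13)² = 2 × 3.118² = 2 × 9.72 = 19.4.
Round up to the next whole participant.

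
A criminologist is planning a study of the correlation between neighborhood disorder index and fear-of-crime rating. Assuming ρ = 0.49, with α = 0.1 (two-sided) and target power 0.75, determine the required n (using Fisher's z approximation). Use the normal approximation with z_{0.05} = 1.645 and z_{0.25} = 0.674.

Fisher's z: C = ½·ln((1+r)/(1−r)) = ½·ln(2.9216) = 0.5361.
n = ((z_{α/2} + z_β)/C)² + 3.
(1.645 + 0.674) / 0.5361 = 2.319 / 0.5361 = 4.326.
n = 4.326² + 3 = 18.71 + 3 = 21.7.
Round up.

n = 22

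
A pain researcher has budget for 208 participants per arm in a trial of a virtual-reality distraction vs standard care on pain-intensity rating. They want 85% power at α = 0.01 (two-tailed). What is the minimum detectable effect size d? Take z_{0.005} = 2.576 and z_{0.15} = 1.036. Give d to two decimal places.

d_min ≈ 0.35

For two independent groups of n = 208 each: d_min = (z_{α/2} + z_β)·√(2/n).
z-sum = 2.576 + 1.036 = 3.612.
d_min = 3.612 × √(2/208) = 3.612 × 0.0981 = 0.354.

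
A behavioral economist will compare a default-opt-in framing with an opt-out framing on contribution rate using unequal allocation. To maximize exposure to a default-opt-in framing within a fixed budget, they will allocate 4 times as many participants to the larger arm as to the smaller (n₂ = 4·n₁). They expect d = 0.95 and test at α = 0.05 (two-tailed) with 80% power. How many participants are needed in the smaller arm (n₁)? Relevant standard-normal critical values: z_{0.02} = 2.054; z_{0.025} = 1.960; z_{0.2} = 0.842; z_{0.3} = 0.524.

With allocation ratio k = n₂/n₁ = 4, Var(x̄₁−x̄₂) = σ²(1/n₁ + 1/(k·n₁)) = σ²·(k+1)/(k·n₁).
So n₁ = (1 + 1/k)·((z_{α/2} + z_β)/d)² = 1.250 × (2.802/0.95)².
n₁ = 1.250 × 8.70 = 10.9.
Round up: n₁ = 11, giving n₂ = 4 × 11 = 44.

n₁ = 11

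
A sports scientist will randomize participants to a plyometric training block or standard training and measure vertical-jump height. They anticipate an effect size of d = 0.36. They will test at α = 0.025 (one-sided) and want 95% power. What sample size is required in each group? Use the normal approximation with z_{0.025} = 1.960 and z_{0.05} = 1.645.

For two independent groups with equal n: n = 2·((z_{α} + z_β) / d)².
z_{α} + z_β = 1.960 + 1.645 = 3.605.
n = 2 × (3.605 / 0.36)² = 2 × 10.014² = 2 × 100.28 = 200.6.
Round up to the next whole participant.

n = 201 per group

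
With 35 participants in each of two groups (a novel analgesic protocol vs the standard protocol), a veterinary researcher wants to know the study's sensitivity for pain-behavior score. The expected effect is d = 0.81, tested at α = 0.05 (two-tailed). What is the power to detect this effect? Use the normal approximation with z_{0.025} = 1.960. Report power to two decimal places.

For two equal groups, power = Φ(d·√(n/2) − z_{α/2}).
d·√(n/2) = 0.81 × √(35/2) = 0.81 × 4.183 = 3.388.
z_β = 3.388 − 1.960 = 1.428.
Power = Φ(1.428) = 0.923.

power ≈ 0.92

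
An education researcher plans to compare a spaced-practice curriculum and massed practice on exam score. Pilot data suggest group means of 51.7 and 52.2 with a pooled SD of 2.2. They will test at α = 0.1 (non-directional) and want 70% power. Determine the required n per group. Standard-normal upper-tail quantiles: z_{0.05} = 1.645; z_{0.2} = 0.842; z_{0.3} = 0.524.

Cohen's d = |M₁ − M₂| / SD_pooled = |51.7 − 52.2| / 2.2 = 0.5 / 2.2 = 0.227.
For two independent groups with equal n: n = 2·((z_{α/2} + z_β) / d)².
z_{α/2} + z_β = 1.645 + 0.524 = 2.169.
n = 2 × (2.169 / 0.227)² = 2 × 9.555² = 2 × 91.30 = 182.6.
Round up to the next whole participant.

n = 183 per group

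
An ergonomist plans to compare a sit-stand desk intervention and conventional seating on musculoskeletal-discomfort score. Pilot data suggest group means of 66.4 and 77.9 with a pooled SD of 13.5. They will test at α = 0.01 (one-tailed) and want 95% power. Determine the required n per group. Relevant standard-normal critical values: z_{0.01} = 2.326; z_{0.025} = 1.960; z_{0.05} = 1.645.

Cohen's d = |M₁ − M₂| / SD_pooled = |66.4 − 77.9| / 13.5 = 11.5 / 13.5 = 0.852.
For two independent groups with equal n: n = 2·((z_{α} + z_β) / d)².
z_{α} + z_β = 2.326 + 1.645 = 3.971.
n = 2 × (3.971 / 0.852)² = 2 × 4.661² = 2 × 21.72 = 43.4.
Round up to the next whole participant.

n = 44 per group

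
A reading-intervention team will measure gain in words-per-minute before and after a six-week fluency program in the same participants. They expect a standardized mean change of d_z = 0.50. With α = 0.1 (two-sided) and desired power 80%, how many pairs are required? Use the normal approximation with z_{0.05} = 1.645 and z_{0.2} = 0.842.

For a paired (one-sample on differences) test: n = ((z_{α/2} + z_β) / d)².
z_{α/2} + z_β = 1.645 + 0.842 = 2.487.
n = (2.487 / 0.50)² = 4.974² = 24.74.
Round up.

n = 25 pairs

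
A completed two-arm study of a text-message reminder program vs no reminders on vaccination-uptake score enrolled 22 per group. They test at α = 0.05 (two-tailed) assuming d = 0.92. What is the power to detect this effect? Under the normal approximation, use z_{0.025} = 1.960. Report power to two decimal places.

power ≈ 0.86

For two equal groups, power = Φ(d·√(n/2) − z_{α/2}).
d·√(n/2) = 0.92 × √(22/2) = 0.92 × 3.317 = 3.051.
z_β = 3.051 − 1.960 = 1.091.
Power = Φ(1.091) = 0.862.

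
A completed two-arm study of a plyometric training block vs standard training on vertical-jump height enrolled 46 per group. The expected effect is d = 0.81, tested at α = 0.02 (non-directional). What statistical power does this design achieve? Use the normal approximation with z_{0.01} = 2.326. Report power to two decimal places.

For two equal groups, power = Φ(d·√(n/2) − z_{α/2}).
d·√(n/2) = 0.81 × √(46/2) = 0.81 × 4.796 = 3.885.
z_β = 3.885 − 2.326 = 1.559.
Power = Φ(1.559) = 0.940.

power ≈ 0.94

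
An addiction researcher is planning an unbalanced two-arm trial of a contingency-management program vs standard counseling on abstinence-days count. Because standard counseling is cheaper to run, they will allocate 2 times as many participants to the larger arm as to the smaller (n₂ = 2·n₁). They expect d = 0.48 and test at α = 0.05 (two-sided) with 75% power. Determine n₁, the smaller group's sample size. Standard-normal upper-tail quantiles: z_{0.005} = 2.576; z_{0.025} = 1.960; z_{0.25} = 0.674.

With allocation ratio k = n₂/n₁ = 2, Var(x̄₁−x̄₂) = σ²(1/n₁ + 1/(k·n₁)) = σ²·(k+1)/(k·n₁).
So n₁ = (1 + 1/k)·((z_{α/2} + z_β)/d)² = 1.500 × (2.634/0.48)².
n₁ = 1.500 × 30.11 = 45.2.
Round up: n₁ = 46, giving n₂ = 2 × 46 = 92.

n₁ = 46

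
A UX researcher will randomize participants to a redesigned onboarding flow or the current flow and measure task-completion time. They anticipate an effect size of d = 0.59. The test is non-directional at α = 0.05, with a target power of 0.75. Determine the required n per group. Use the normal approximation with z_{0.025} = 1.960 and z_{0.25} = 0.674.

For two independent groups with equal n: n = 2·((z_{α/2} + z_β) / d)².
z_{α/2} + z_β = 1.960 + 0.674 = 2.634.
n = 2 × (2.634 / 0.59)² = 2 × 4.464² = 2 × 19.93 = 39.9.
Round up to the next whole participant.

n = 40 per group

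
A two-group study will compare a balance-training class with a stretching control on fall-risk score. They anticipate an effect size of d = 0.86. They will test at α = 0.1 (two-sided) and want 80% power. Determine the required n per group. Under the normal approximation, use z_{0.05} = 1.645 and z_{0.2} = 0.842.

For two independent groups with equal n: n = 2·((z_{α/2} + z_β) / d)².
z_{α/2} + z_β = 1.645 + 0.842 = 2.487.
n = 2 × (2.487 / 0.86)² = 2 × 2.892² = 2 × 8.36 = 16.7.
Round up to the next whole participant.

n = 17 per group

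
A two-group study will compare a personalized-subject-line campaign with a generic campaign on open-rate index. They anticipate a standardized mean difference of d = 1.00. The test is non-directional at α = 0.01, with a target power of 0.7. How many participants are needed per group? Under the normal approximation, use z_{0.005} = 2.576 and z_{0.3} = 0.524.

n = 20 per group

For two independent groups with equal n: n = 2·((z_{α/2} + z_β) / d)².
z_{α/2} + z_β = 2.576 + 0.524 = 3.100.
n = 2 × (3.100 / 1.00)² = 2 × 3.100² = 2 × 9.61 = 19.2.
Round up to the next whole participant.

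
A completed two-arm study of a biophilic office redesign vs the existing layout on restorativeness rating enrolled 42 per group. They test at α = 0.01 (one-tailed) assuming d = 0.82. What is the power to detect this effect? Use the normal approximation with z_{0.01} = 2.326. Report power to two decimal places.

power ≈ 0.92

For two equal groups, power = Φ(d·√(n/2) − z_{α}).
d·√(n/2) = 0.82 × √(42/2) = 0.82 × 4.583 = 3.758.
z_β = 3.758 − 2.326 = 1.432.
Power = Φ(1.432) = 0.924.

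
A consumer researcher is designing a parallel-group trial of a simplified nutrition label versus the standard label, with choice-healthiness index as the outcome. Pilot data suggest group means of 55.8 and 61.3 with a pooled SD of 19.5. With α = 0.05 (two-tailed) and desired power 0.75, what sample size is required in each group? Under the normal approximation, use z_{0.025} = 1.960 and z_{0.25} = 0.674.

Cohen's d = |M₁ − M₂| / SD_pooled = |55.8 − 61.3| / 19.5 = 5.5 / 19.5 = 0.282.
For two independent groups with equal n: n = 2·((z_{α/2} + z_β) / d)².
z_{α/2} + z_β = 1.960 + 0.674 = 2.634.
n = 2 × (2.634 / 0.282)² = 2 × 9.340² = 2 × 87.24 = 174.5.
Round up to the next whole participant.

n = 175 per group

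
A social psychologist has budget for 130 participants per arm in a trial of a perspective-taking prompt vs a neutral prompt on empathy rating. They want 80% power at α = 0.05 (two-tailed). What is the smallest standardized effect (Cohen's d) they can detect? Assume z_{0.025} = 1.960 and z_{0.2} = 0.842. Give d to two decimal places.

For two independent groups of n = 130 each: d_min = (z_{α/2} + z_β)·√(2/n).
z-sum = 1.960 + 0.842 = 2.802.
d_min = 2.802 × √(2/130) = 2.802 × 0.1240 = 0.348.

d_min ≈ 0.35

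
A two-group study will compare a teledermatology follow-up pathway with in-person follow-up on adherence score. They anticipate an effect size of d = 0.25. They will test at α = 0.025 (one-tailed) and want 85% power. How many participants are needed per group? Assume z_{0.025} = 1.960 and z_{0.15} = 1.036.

For two independent groups with equal n: n = 2·((z_{α} + z_β) / d)².
z_{α} + z_β = 1.960 + 1.036 = 2.996.
n = 2 × (2.996 / 0.25)² = 2 × 11.984² = 2 × 143.62 = 287.2.
Round up to the next whole participant.

n = 288 per group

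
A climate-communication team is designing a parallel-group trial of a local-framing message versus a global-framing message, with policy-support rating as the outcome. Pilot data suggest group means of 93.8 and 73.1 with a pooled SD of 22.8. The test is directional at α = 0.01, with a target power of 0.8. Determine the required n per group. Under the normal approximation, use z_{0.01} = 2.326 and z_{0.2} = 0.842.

n = 25 per group

Cohen's d = |M₁ − M₂| / SD_pooled = |93.8 − 73.1| / 22.8 = 20.7 / 22.8 = 0.908.
For two independent groups with equal n: n = 2·((z_{α} + z_β) / d)².
z_{α} + z_β = 2.326 + 0.842 = 3.168.
n = 2 × (3.168 / 0.908)² = 2 × 3.489² = 2 × 12.17 = 24.3.
Round up to the next whole participant.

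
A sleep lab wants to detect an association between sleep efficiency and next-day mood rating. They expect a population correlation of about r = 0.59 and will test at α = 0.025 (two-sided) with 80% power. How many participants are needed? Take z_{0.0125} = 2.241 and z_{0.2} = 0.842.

Fisher's z: C = ½·ln((1+r)/(1−r)) = ½·ln(3.8780) = 0.6777.
n = ((z_{α/2} + z_β)/C)² + 3.
(2.241 + 0.842) / 0.6777 = 3.083 / 0.6777 = 4.549.
n = 4.549² + 3 = 20.70 + 3 = 23.7.
Round up.

n = 24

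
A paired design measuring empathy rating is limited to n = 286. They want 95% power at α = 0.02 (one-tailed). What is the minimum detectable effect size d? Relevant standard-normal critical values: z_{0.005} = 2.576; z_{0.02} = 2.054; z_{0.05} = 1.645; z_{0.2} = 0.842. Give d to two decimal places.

For a single sample (or paired design) of n = 286: d_min = (z_{α} + z_β)/√n.
z-sum = 2.054 + 1.645 = 3.699.
d_min = 3.699 / √286 = 3.699 / 16.912 = 0.219.

d_min ≈ 0.22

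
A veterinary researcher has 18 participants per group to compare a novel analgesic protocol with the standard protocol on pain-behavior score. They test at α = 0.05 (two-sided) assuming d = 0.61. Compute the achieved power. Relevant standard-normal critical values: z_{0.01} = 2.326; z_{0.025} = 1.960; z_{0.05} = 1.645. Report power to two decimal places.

For two equal groups, power = Φ(d·√(n/2) − z_{α/2}).
d·√(n/2) = 0.61 × √(18/2) = 0.61 × 3.000 = 1.830.
z_β = 1.830 − 1.960 = -0.130.
Power = Φ(-0.130) = 0.448.

power ≈ 0.45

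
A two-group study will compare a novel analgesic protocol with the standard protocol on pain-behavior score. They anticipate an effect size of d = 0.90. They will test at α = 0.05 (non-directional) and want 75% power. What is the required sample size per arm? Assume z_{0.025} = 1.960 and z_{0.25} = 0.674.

For two independent groups with equal n: n = 2·((z_{α/2} + z_β) / d)².
z_{α/2} + z_β = 1.960 + 0.674 = 2.634.
n = 2 × (2.634 / 0.90)² = 2 × 2.927² = 2 × 8.57 = 17.1.
Round up to the next whole participant.

n = 18 per group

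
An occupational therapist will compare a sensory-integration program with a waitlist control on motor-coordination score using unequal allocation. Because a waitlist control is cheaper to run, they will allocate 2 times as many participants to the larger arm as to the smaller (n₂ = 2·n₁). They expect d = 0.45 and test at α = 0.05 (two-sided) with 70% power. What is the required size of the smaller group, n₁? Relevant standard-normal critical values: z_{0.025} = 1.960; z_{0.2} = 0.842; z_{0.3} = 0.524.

n₁ = 46

With allocation ratio k = n₂/n₁ = 2, Var(x̄₁−x̄₂) = σ²(1/n₁ + 1/(k·n₁)) = σ²·(k+1)/(k·n₁).
So n₁ = (1 + 1/k)·((z_{α/2} + z_β)/d)² = 1.500 × (2.484/0.45)².
n₁ = 1.500 × 30.47 = 45.7.
Round up: n₁ = 46, giving n₂ = 2 × 46 = 92.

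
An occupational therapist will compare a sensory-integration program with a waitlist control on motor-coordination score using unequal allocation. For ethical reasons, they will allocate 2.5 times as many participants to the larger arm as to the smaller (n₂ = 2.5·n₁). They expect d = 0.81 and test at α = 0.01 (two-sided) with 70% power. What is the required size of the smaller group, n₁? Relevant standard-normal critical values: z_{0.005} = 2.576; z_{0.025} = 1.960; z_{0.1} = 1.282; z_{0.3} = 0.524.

With allocation ratio k = n₂/n₁ = 2.5, Var(x̄₁−x̄₂) = σ²(1/n₁ + 1/(k·n₁)) = σ²·(k+1)/(k·n₁).
So n₁ = (1 + 1/k)·((z_{α/2} + z_β)/d)² = 1.400 × (3.100/0.81)².
n₁ = 1.400 × 14.65 = 20.5.
Round up: n₁ = 21, giving n₂ = ⌈2.5 × 21⌉ = ⌈52.5⌉ = 53.

n₁ = 21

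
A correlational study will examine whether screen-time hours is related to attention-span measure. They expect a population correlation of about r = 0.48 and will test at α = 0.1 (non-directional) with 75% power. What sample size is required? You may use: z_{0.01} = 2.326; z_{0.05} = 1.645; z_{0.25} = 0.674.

n = 23

Fisher's z: C = ½·ln((1+r)/(1−r)) = ½·ln(2.8462) = 0.5230.
n = ((z_{α/2} + z_β)/C)² + 3.
(1.645 + 0.674) / 0.5230 = 2.319 / 0.5230 = 4.434.
n = 4.434² + 3 = 19.66 + 3 = 22.7.
Round up.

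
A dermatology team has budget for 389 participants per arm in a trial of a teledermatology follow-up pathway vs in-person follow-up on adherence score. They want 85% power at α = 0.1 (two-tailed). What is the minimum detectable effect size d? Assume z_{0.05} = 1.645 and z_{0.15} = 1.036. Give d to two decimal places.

d_min ≈ 0.19

For two independent groups of n = 389 each: d_min = (z_{α/2} + z_β)·√(2/n).
z-sum = 1.645 + 1.036 = 2.681.
d_min = 2.681 × √(2/389) = 2.681 × 0.0717 = 0.192.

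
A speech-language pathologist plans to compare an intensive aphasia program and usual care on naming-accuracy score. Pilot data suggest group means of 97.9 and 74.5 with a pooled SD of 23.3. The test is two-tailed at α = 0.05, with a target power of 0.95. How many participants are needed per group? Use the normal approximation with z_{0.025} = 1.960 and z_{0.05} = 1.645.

Cohen's d = |M₁ − M₂| / SD_pooled = |97.9 − 74.5| / 23.3 = 23.4 / 23.3 = 1.004.
For two independent groups with equal n: n = 2·((z_{α/2} + z_β) / d)².
z_{α/2} + z_β = 1.960 + 1.645 = 3.605.
n = 2 × (3.605 / 1.004)² = 2 × 3.591² = 2 × 12.89 = 25.8.
Round up to the next whole participant.

n = 26 per group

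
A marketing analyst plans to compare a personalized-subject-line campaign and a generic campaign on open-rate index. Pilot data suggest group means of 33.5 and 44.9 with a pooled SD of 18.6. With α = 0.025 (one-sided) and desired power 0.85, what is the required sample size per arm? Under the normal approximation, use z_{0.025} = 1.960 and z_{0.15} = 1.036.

n = 48 per group

Cohen's d = |M₁ − M₂| / SD_pooled = |33.5 − 44.9| / 18.6 = 11.4 / 18.6 = 0.613.
For two independent groups with equal n: n = 2·((z_{α} + z_β) / d)².
z_{α} + z_β = 1.960 + 1.036 = 2.996.
n = 2 × (2.996 / 0.613)² = 2 × 4.887² = 2 × 23.89 = 47.8.
Round up to the next whole participant.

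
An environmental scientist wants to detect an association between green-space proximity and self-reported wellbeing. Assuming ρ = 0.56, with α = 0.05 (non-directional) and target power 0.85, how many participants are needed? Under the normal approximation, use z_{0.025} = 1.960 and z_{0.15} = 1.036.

n = 26

Fisher's z: C = ½·ln((1+r)/(1−r)) = ½·ln(3.5455) = 0.6328.
n = ((z_{α/2} + z_β)/C)² + 3.
(1.960 + 1.036) / 0.6328 = 2.996 / 0.6328 = 4.735.
n = 4.735² + 3 = 22.42 + 3 = 25.4.
Round up.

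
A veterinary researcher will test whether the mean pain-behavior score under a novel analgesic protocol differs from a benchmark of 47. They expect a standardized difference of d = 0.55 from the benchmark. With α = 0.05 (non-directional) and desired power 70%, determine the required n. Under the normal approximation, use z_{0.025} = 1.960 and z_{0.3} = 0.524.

For a one-sample test: n = ((z_{α/2} + z_β) / d)².
z_{α/2} + z_β = 1.960 + 0.524 = 2.484.
n = (2.484 / 0.55)² = 4.516² = 20.40.
Round up.

n = 21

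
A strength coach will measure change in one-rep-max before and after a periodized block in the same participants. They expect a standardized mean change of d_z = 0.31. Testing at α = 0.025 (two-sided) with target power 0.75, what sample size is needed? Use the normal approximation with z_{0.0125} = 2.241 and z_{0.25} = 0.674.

n = 89 pairs

For a paired (one-sample on differences) test: n = ((z_{α/2} + z_β) / d)².
z_{α/2} + z_β = 2.241 + 0.674 = 2.915.
n = (2.915 / 0.31)² = 9.403² = 88.42.
Round up.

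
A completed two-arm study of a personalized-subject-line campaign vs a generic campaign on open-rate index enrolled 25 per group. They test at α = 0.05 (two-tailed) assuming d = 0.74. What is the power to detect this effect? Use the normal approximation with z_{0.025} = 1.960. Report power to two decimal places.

power ≈ 0.74

For two equal groups, power = Φ(d·√(n/2) − z_{α/2}).
d·√(n/2) = 0.74 × √(25/2) = 0.74 × 3.536 = 2.616.
z_β = 2.616 − 1.960 = 0.656.
Power = Φ(0.656) = 0.744.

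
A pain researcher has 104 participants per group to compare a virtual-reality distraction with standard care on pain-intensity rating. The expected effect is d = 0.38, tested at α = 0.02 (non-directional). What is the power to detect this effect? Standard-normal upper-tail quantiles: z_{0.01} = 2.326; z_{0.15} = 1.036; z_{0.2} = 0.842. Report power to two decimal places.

power ≈ 0.66

For two equal groups, power = Φ(d·√(n/2) − z_{α/2}).
d·√(n/2) = 0.38 × √(104/2) = 0.38 × 7.211 = 2.740.
z_β = 2.740 − 2.326 = 0.414.
Power = Φ(0.414) = 0.661.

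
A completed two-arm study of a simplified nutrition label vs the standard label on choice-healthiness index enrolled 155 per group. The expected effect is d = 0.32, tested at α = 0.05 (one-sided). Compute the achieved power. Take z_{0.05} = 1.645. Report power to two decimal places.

power ≈ 0.88

For two equal groups, power = Φ(d·√(n/2) − z_{α}).
d·√(n/2) = 0.32 × √(155/2) = 0.32 × 8.803 = 2.817.
z_β = 2.817 − 1.645 = 1.172.
Power = Φ(1.172) = 0.879.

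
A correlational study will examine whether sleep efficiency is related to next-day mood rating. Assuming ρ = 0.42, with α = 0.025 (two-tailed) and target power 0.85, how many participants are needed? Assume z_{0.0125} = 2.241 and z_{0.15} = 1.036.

n = 57

Fisher's z: C = ½·ln((1+r)/(1−r)) = ½·ln(2.4483) = 0.4477.
n = ((z_{α/2} + z_β)/C)² + 3.
(2.241 + 1.036) / 0.4477 = 3.277 / 0.4477 = 7.320.
n = 7.320² + 3 = 53.58 + 3 = 56.6.
Round up.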